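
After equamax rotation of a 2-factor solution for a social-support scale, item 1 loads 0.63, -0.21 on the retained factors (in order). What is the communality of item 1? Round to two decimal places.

h² = 0.63² + (-0.21)² = 0.3969 + 0.0441 = 0.4410

0.44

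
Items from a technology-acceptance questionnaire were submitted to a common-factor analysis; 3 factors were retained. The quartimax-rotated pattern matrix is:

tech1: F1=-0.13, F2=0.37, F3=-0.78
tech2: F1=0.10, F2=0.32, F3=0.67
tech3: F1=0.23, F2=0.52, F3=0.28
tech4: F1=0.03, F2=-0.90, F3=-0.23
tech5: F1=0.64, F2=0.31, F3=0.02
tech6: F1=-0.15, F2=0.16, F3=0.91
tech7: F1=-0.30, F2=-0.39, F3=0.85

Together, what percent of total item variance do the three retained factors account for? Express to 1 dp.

70.5%

Communalities: 0.7622, 0.5613, 0.4017, 0.8638, 0.5061, 0.8762, 0.9646; Σh² = 4.9359.
Total variance with 7 standardized items is 7, so the solution explains 4.9359/7 = 0.7051 = 70.51%.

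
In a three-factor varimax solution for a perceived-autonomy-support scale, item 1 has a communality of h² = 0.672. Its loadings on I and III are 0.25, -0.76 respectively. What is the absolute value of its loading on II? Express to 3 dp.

0.179

Under orthogonal rotation h² = Σλ², so λ_II² = h² − (0.6401) = 0.672 − 0.6401 = 0.0319.
|λ| = √0.0319 = 0.1786.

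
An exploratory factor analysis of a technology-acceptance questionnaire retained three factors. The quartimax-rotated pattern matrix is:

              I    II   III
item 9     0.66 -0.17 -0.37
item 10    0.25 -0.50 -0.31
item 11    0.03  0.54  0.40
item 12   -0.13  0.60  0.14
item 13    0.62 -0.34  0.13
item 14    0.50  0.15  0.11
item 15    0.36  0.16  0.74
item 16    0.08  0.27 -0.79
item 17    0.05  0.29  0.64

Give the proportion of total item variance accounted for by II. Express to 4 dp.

SS loadings for II = (-0.17)² + (-0.50)² + 0.54² + 0.60² + (-0.34)² + 0.15² + 0.16² + 0.27² + 0.29² = 1.2512
Proportion of variance = 1.2512 / 9 = 0.1390.

0.1390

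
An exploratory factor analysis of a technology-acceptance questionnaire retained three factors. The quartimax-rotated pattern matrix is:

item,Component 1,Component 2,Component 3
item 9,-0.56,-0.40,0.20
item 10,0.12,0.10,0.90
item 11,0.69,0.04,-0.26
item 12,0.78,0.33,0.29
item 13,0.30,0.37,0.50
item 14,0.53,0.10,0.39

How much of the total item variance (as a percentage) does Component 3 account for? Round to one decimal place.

23.4%

SS loadings for Component 3 = 0.20² + 0.90² + (-0.26)² + 0.29² + 0.50² + 0.39² = 1.4038
With 6 standardized items, total variance = 6. Proportion = 1.4038/6 = 0.2340 → 23.40%.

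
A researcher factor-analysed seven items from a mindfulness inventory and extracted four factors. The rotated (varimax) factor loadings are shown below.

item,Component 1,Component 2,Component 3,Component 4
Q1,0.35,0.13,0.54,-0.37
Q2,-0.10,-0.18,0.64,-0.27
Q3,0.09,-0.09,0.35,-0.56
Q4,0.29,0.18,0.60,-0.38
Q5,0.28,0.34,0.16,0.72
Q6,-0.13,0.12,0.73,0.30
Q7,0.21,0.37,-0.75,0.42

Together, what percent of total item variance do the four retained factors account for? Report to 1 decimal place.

SS loadings by factor: 0.3641, 0.3567, 2.3047, 1.4526; total = 4.4781.
Total variance with 7 standardized items is 7, so the solution explains 4.4781/7 = 0.6397 = 63.97%.

64.0%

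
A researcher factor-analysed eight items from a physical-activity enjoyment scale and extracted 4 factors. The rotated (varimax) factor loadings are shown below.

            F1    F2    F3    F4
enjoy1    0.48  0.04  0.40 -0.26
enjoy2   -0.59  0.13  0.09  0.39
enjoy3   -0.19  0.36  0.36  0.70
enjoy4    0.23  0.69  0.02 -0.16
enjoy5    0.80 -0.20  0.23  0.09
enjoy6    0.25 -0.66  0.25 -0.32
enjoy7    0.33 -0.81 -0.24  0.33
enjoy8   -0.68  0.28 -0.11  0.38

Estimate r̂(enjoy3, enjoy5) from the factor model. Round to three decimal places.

r̂ = Σ λ_i·λ_j across factors = (-0.19)(0.80) + (0.36)(-0.20) + (0.36)(0.23) + (0.70)(0.09)
  = -0.1520 -0.0720 +0.0828 +0.0630 = -0.0782

-0.078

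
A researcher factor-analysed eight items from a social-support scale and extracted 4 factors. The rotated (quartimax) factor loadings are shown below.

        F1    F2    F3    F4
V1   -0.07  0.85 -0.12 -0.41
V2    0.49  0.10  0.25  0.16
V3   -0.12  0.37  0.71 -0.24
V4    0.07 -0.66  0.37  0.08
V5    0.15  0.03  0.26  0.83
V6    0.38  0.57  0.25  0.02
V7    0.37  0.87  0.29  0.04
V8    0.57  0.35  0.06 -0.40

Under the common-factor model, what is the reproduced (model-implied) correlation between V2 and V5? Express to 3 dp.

r̂ = Σ λ_i·λ_j across factors = (0.49)(0.15) + (0.10)(0.03) + (0.25)(0.26) + (0.16)(0.83)
  = +0.0735 +0.0030 +0.0650 +0.1328 = 0.2743

0.274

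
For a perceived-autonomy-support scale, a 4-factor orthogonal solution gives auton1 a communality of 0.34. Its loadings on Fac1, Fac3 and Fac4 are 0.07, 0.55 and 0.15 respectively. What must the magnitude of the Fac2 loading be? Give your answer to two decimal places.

0.10

Under orthogonal rotation h² = Σλ², so λ_Fac2² = h² − (0.3299) = 0.34 − 0.3299 = 0.0101.
|λ| = √0.0101 = 0.1005.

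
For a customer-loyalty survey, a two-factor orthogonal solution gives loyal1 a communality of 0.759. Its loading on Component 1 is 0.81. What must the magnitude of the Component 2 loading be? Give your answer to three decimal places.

Under orthogonal rotation h² = Σλ², so λ_Component 2² = h² − (0.6561) = 0.759 − 0.6561 = 0.1029.
|λ| = √0.1029 = 0.3208.

0.321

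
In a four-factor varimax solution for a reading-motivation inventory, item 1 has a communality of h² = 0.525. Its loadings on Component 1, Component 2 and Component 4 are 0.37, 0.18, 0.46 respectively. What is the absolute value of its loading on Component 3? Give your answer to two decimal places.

Under orthogonal rotation h² = Σλ², so λ_Component 3² = h² − (0.3809) = 0.525 − 0.3809 = 0.1441.
|λ| = √0.1441 = 0.3796.

0.38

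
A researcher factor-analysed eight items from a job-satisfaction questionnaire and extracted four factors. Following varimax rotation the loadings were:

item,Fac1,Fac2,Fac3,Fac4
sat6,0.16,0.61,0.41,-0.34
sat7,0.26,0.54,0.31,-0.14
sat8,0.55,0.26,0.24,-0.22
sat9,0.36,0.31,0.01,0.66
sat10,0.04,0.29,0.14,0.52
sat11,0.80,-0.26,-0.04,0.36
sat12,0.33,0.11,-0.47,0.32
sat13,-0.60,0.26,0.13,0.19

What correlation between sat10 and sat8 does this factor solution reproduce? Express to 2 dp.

r̂ = Σ λ_i·λ_j across factors = (0.04)(0.55) + (0.29)(0.26) + (0.14)(0.24) + (0.52)(-0.22)
  = +0.0220 +0.0754 +0.0336 -0.1144 = 0.0166

0.02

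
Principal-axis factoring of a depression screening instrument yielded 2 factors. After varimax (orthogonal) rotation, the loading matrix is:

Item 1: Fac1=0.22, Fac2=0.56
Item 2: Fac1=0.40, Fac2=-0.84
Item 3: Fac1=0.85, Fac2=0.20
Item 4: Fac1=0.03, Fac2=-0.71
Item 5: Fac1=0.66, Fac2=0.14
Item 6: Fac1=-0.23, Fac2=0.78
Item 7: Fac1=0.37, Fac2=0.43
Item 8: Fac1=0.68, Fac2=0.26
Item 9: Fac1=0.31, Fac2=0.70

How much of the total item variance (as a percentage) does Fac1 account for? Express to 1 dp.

SS loadings for Fac1 = 0.22² + 0.40² + 0.85² + 0.03² + 0.66² + (-0.23)² + 0.37² + 0.68² + 0.31² = 2.1157
With 9 standardized items, total variance = 9. Proportion = 2.1157/9 = 0.2351 → 23.51%.

23.5%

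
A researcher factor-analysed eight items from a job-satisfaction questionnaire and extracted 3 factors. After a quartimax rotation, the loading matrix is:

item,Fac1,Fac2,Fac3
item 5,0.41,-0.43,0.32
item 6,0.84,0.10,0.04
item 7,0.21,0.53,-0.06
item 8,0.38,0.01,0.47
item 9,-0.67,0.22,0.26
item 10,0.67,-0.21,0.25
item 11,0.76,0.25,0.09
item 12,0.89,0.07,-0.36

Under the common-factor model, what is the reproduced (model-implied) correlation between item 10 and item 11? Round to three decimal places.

r̂ = Σ λ_i·λ_j across factors = (0.67)(0.76) + (-0.21)(0.25) + (0.25)(0.09)
  = +0.5092 -0.0525 +0.0225 = 0.4792

0.479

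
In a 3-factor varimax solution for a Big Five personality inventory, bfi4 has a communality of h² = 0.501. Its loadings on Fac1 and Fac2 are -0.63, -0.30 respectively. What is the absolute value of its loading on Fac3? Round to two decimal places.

Under orthogonal rotation h² = Σλ², so λ_Fac3² = h² − (0.4869) = 0.501 − 0.4869 = 0.0141.
|λ| = √0.0141 = 0.1187.

0.12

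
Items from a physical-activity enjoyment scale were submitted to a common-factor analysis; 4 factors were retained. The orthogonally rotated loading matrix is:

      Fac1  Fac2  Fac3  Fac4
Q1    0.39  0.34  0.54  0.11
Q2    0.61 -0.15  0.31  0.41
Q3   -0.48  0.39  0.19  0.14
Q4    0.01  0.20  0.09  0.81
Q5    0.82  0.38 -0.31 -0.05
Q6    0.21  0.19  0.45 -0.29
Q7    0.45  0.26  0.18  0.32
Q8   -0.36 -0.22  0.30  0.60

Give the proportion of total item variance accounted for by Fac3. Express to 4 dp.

SS loadings for Fac3 = 0.54² + 0.31² + 0.19² + 0.09² + (-0.31)² + 0.45² + 0.18² + 0.30² = 0.8529
Proportion of variance = 0.8529 / 8 = 0.1066.

0.1066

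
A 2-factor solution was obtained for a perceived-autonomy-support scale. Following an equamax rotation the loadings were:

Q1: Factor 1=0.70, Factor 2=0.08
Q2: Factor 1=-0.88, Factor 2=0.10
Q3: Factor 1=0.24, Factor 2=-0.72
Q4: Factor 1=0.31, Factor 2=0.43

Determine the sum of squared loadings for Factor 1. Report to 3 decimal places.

1.418

SS loadings for Factor 1 = 0.70² + (-0.88)² + 0.24² + 0.31² = 0.4900 + 0.7744 + 0.0576 + 0.0961 = 1.4181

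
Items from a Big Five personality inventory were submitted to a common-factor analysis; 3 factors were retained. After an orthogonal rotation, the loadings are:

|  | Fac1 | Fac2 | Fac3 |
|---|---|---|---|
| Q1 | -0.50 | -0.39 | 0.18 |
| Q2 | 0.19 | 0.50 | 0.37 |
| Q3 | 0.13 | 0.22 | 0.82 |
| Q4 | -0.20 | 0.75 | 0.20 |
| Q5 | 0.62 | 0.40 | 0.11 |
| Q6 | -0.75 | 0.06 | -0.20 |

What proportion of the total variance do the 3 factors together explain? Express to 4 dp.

0.5667

SS loadings by factor: 1.2899, 1.1766, 0.9338; total = 3.4003.
Total variance with 6 standardized items is 6, so the solution explains 3.4003/6 = 0.5667.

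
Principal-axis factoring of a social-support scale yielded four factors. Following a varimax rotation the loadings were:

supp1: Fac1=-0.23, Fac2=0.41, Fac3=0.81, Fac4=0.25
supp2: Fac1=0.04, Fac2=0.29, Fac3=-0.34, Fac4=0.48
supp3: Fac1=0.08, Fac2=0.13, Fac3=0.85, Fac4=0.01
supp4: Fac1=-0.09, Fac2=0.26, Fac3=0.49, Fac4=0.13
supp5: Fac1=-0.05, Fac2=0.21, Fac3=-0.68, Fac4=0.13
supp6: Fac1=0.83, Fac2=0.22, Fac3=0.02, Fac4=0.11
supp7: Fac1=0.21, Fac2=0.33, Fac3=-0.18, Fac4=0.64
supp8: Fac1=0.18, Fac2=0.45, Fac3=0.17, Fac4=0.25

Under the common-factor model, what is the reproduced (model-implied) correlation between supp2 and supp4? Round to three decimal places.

-0.032

r̂ = Σ λ_i·λ_j across factors = (0.04)(-0.09) + (0.29)(0.26) + (-0.34)(0.49) + (0.48)(0.13)
  = -0.0036 +0.0754 -0.1666 +0.0624 = -0.0324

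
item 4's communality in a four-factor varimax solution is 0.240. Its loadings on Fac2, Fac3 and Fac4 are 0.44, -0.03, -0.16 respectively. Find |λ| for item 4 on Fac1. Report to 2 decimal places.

0.14

Under orthogonal rotation h² = Σλ², so λ_Fac1² = h² − (0.2201) = 0.240 − 0.2201 = 0.0199.
|λ| = √0.0199 = 0.1411.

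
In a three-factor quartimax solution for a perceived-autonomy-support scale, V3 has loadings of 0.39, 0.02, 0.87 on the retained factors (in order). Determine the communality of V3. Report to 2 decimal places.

h² = 0.39² + 0.02² + 0.87² = 0.1521 + 0.0004 + 0.7569 = 0.9094

0.91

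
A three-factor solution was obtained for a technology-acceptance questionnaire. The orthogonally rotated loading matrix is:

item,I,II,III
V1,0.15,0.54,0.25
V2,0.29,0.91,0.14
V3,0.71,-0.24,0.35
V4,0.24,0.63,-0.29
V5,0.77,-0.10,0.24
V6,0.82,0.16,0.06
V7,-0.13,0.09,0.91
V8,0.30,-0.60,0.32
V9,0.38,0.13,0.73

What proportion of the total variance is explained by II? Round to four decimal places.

0.2216

SS loadings for II = 0.54² + 0.91² + (-0.24)² + 0.63² + (-0.10)² + 0.16² + 0.09² + (-0.60)² + 0.13² = 1.9948
Proportion of variance = 1.9948 / 9 = 0.2216.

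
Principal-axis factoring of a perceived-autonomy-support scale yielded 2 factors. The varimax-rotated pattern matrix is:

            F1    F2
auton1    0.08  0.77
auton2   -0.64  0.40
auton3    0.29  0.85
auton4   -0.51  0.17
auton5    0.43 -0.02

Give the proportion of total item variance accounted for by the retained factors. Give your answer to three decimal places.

0.490

Communalities: 0.5993, 0.5696, 0.8066, 0.2890, 0.1853; Σh² = 2.4498.
Total variance with 5 standardized items is 5, so the solution explains 2.4498/5 = 0.4900.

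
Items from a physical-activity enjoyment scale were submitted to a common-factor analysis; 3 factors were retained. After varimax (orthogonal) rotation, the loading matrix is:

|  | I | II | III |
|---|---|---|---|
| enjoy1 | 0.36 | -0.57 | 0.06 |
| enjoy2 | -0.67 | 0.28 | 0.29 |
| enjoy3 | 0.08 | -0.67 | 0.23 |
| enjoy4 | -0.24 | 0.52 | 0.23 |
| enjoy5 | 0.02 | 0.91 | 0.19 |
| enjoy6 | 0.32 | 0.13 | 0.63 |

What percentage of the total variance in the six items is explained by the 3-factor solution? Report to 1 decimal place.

SS loadings by factor: 0.7453, 1.9676, 0.6265; total = 3.3394.
Total variance with 6 standardized items is 6, so the solution explains 3.3394/6 = 0.5566 = 55.66%.

55.7%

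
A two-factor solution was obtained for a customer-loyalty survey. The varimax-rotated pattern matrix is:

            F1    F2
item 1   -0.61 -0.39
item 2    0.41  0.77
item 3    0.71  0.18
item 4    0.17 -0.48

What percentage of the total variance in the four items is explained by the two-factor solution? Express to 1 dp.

Communalities: 0.5242, 0.7610, 0.5365, 0.2593; Σh² = 2.0810.
Total variance with 4 standardized items is 4, so the solution explains 2.0810/4 = 0.5202 = 52.02%.

52.0%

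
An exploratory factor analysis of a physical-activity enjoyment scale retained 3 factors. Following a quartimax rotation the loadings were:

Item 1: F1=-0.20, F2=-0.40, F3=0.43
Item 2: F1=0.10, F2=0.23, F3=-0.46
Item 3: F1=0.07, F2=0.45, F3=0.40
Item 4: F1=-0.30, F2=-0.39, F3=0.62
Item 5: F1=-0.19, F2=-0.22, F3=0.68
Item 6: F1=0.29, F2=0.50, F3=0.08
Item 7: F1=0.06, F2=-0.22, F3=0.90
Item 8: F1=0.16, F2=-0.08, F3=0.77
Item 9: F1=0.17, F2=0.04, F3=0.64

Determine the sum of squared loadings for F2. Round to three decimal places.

SS loadings for F2 = (-0.40)² + 0.23² + 0.45² + (-0.39)² + (-0.22)² + 0.50² + (-0.22)² + (-0.08)² + 0.04² = 0.1600 + 0.0529 + 0.2025 + 0.1521 + 0.0484 + 0.2500 + 0.0484 + 0.0064 + 0.0016 = 0.9223

0.922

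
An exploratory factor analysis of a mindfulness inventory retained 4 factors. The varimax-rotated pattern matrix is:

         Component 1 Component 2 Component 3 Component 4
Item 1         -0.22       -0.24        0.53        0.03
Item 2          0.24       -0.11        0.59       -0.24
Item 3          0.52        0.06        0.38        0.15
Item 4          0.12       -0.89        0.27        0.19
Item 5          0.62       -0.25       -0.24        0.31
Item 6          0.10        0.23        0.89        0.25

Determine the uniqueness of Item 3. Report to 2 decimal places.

0.56

h² = 0.52² + 0.06² + 0.38² + 0.15² = 0.2704 + 0.0036 + 0.1444 + 0.0225 = 0.4409
Uniqueness u² = 1 − h² = 1 − 0.4409 = 0.5591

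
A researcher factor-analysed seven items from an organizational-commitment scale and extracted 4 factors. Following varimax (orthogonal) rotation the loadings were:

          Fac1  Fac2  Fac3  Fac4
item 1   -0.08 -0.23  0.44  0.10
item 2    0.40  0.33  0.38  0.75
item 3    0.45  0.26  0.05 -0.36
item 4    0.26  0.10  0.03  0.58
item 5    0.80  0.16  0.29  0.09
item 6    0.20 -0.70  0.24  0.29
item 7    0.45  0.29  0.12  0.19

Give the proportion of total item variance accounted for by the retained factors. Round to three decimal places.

0.546

SS loadings by factor: 1.3190, 0.8391, 0.4975, 1.1668; total = 3.8224.
Total variance with 7 standardized items is 7, so the solution explains 3.8224/7 = 0.5461.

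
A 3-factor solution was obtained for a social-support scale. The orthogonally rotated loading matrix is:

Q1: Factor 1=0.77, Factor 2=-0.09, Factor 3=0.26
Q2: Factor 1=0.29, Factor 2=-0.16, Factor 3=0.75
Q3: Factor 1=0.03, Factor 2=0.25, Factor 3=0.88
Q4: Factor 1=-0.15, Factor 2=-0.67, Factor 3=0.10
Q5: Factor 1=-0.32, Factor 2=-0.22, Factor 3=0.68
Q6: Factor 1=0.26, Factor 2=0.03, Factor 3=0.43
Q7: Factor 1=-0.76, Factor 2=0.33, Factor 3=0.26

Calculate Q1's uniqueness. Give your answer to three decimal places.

h² = 0.77² + (-0.09)² + 0.26² = 0.5929 + 0.0081 + 0.0676 = 0.6686
Uniqueness u² = 1 − h² = 1 − 0.6686 = 0.3314

0.331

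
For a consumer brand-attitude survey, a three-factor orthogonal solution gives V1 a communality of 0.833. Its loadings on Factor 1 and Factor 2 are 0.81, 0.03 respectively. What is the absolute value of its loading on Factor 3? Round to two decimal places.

Under orthogonal rotation h² = Σλ², so λ_Factor 3² = h² − (0.6570) = 0.833 − 0.6570 = 0.1760.
|λ| = √0.1760 = 0.4195.

0.42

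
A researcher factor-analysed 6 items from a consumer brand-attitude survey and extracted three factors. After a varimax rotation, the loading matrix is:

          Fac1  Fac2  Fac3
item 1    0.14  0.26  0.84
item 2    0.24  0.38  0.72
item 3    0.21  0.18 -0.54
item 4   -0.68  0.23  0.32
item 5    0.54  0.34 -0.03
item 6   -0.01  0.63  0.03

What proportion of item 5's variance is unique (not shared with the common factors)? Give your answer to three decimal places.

0.592

h² = 0.54² + 0.34² + (-0.03)² = 0.2916 + 0.1156 + 0.0009 = 0.4081
Uniqueness u² = 1 − h² = 1 − 0.4081 = 0.5919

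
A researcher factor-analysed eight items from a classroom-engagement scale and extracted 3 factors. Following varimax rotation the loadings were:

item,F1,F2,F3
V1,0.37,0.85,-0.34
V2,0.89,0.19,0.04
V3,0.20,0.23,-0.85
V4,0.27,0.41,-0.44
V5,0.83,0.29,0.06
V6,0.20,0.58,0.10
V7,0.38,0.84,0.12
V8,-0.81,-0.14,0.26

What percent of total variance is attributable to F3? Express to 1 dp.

14.1%

SS loadings for F3 = (-0.34)² + 0.04² + (-0.85)² + (-0.44)² + 0.06² + 0.10² + 0.12² + 0.26² = 1.1289
With 8 standardized items, total variance = 8. Proportion = 1.1289/8 = 0.1411 → 14.11%.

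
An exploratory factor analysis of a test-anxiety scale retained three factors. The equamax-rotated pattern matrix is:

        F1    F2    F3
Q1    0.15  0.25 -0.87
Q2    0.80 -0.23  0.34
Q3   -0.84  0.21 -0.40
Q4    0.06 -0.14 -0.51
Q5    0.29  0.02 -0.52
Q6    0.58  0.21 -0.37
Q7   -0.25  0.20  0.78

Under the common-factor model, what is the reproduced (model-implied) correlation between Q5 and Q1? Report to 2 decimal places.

r̂ = Σ λ_i·λ_j across factors = (0.29)(0.15) + (0.02)(0.25) + (-0.52)(-0.87)
  = +0.0435 +0.0050 +0.4524 = 0.5009

0.50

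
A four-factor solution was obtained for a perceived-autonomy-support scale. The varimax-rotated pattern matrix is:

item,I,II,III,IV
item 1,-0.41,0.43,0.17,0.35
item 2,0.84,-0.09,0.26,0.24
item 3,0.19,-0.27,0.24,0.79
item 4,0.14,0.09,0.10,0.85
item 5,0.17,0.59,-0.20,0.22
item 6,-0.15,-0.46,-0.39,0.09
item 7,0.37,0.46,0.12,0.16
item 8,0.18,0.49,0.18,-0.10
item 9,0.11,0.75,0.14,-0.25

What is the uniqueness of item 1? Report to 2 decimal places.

0.50

h² = (-0.41)² + 0.43² + 0.17² + 0.35² = 0.1681 + 0.1849 + 0.0289 + 0.1225 = 0.5044
Uniqueness u² = 1 − h² = 1 − 0.5044 = 0.4956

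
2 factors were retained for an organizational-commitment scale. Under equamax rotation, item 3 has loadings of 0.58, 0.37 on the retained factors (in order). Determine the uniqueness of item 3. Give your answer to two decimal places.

0.53

h² = 0.58² + 0.37² = 0.3364 + 0.1369 = 0.4733
Uniqueness u² = 1 − h² = 1 − 0.4733 = 0.5267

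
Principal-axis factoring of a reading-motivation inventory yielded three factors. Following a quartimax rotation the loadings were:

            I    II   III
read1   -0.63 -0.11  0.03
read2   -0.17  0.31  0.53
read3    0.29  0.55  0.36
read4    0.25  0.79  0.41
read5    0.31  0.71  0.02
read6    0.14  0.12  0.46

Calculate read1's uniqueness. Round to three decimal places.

h² = (-0.63)² + (-0.11)² + 0.03² = 0.3969 + 0.0121 + 0.0009 = 0.4099
Uniqueness u² = 1 − h² = 1 − 0.4099 = 0.5901

0.590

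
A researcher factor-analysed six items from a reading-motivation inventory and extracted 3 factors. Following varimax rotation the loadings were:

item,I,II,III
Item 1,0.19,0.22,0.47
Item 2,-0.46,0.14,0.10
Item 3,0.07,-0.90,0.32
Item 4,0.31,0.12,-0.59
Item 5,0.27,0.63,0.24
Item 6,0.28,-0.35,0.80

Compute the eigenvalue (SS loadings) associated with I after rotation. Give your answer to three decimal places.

0.500

SS loadings for I = 0.19² + (-0.46)² + 0.07² + 0.31² + 0.27² + 0.28² = 0.0361 + 0.2116 + 0.0049 + 0.0961 + 0.0729 + 0.0784 = 0.5000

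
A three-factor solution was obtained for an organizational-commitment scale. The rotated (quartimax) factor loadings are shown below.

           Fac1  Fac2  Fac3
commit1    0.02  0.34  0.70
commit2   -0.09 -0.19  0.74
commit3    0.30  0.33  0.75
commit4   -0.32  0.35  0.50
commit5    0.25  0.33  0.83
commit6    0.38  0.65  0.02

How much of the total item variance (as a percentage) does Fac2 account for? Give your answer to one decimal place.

SS loadings for Fac2 = 0.34² + (-0.19)² + 0.33² + 0.35² + 0.33² + 0.65² = 0.9145
With 6 standardized items, total variance = 6. Proportion = 0.9145/6 = 0.1524 → 15.24%.

15.2%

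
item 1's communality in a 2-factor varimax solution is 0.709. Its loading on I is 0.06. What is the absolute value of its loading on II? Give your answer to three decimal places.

Under orthogonal rotation h² = Σλ², so λ_II² = h² − (0.0036) = 0.709 − 0.0036 = 0.7054.
|λ| = √0.7054 = 0.8399.

0.840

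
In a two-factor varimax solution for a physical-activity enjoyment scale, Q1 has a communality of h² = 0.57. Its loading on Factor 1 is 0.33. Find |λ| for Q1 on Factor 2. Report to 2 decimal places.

0.68

Under orthogonal rotation h² = Σλ², so λ_Factor 2² = h² − (0.1089) = 0.57 − 0.1089 = 0.4611.
|λ| = √0.4611 = 0.6790.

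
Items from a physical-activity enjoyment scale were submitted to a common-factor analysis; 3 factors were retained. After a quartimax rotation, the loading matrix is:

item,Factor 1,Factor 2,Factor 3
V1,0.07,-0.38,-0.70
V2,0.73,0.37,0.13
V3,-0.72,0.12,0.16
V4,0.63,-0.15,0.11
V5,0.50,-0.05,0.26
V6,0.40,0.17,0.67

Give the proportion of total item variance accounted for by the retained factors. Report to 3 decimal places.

Communalities: 0.6393, 0.6867, 0.5584, 0.4315, 0.3201, 0.6378; Σh² = 3.2738.
Total variance with 6 standardized items is 6, so the solution explains 3.2738/6 = 0.5456.

0.546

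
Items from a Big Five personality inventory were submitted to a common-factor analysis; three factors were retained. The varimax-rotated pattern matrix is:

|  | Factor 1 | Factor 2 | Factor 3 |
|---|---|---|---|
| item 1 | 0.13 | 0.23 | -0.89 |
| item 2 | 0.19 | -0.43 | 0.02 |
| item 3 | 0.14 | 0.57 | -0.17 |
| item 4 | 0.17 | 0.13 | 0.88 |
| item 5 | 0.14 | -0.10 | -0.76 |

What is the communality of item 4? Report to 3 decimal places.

0.820

h² = 0.17² + 0.13² + 0.88² = 0.0289 + 0.0169 + 0.7744 = 0.8202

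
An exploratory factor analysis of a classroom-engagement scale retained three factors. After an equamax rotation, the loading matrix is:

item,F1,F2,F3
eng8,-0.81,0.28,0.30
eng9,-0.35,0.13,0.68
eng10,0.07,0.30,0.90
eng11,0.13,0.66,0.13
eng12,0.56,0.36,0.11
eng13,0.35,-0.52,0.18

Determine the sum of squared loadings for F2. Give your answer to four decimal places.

SS loadings for F2 = 0.28² + 0.13² + 0.30² + 0.66² + 0.36² + (-0.52)² = 0.0784 + 0.0169 + 0.0900 + 0.4356 + 0.1296 + 0.2704 = 1.0209

1.0209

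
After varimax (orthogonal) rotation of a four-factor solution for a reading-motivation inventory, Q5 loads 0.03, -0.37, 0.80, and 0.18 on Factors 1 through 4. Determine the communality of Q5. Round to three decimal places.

h² = 0.03² + (-0.37)² + 0.80² + 0.18² = 0.0009 + 0.1369 + 0.6400 + 0.0324 = 0.8102

0.810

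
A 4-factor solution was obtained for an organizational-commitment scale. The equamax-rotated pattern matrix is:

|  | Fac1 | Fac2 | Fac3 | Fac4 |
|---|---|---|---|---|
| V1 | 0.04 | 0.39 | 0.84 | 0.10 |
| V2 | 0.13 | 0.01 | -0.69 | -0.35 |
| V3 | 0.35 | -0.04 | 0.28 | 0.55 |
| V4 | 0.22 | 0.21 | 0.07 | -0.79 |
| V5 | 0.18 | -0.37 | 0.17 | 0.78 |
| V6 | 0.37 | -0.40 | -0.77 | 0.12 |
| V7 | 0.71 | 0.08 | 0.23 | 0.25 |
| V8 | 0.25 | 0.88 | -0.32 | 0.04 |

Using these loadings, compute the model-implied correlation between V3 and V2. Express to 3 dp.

-0.341

r̂ = Σ λ_i·λ_j across factors = (0.35)(0.13) + (-0.04)(0.01) + (0.28)(-0.69) + (0.55)(-0.35)
  = +0.0455 -0.0004 -0.1932 -0.1925 = -0.3406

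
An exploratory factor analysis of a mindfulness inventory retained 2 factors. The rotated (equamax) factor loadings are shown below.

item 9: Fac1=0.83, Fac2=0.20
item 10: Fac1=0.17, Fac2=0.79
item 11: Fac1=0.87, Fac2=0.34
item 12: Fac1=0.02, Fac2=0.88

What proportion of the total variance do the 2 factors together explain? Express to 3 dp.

0.757

SS loadings by factor: 1.4751, 1.5541; total = 3.0292.
Total variance with 4 standardized items is 4, so the solution explains 3.0292/4 = 0.7573.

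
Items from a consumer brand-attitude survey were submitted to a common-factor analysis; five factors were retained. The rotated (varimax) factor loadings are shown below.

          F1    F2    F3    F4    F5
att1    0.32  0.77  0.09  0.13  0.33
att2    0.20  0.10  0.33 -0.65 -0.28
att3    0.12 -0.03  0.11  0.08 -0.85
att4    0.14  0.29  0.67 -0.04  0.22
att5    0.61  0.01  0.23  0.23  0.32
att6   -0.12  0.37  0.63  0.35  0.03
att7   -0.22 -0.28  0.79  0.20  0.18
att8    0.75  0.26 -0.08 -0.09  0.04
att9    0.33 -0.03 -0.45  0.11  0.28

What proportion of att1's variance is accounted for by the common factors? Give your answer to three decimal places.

h² = 0.32² + 0.77² + 0.09² + 0.13² + 0.33² = 0.1024 + 0.5929 + 0.0081 + 0.0169 + 0.1089 = 0.8292

0.829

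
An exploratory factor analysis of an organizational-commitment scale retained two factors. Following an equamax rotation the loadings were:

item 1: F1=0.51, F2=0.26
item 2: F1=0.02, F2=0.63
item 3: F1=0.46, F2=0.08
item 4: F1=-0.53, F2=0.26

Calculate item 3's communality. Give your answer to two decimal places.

0.22

h² = 0.46² + 0.08² = 0.2116 + 0.0064 = 0.2180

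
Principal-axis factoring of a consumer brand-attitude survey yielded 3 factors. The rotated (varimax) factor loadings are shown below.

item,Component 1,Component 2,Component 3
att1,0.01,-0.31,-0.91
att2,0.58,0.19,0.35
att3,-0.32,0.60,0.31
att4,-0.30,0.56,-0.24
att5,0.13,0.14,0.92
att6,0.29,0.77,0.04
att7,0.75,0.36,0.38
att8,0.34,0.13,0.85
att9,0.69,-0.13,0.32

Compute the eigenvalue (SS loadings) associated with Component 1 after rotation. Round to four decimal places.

1.7841

SS loadings for Component 1 = 0.01² + 0.58² + (-0.32)² + (-0.30)² + 0.13² + 0.29² + 0.75² + 0.34² + 0.69² = 0.0001 + 0.3364 + 0.1024 + 0.0900 + 0.0169 + 0.0841 + 0.5625 + 0.1156 + 0.4761 = 1.7841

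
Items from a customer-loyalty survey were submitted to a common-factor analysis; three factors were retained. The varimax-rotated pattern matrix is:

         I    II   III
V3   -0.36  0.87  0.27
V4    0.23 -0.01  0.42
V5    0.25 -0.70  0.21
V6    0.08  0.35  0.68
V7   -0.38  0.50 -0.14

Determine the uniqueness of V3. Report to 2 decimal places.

0.04

h² = (-0.36)² + 0.87² + 0.27² = 0.1296 + 0.7569 + 0.0729 = 0.9594
Uniqueness u² = 1 − h² = 1 − 0.9594 = 0.0406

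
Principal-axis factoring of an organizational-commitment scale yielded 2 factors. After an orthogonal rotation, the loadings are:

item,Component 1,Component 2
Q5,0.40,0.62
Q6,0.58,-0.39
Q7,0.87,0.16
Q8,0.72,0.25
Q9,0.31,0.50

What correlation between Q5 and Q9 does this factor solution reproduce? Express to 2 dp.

0.43

r̂ = Σ λ_i·λ_j across factors = (0.40)(0.31) + (0.62)(0.50)
  = +0.1240 +0.3100 = 0.4340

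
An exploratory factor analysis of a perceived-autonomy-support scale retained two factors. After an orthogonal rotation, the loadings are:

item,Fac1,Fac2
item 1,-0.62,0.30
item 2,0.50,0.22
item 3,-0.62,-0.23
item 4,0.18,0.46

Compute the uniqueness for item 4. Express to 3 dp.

h² = 0.18² + 0.46² = 0.0324 + 0.2116 = 0.2440
Uniqueness u² = 1 − h² = 1 − 0.2440 = 0.7560

0.756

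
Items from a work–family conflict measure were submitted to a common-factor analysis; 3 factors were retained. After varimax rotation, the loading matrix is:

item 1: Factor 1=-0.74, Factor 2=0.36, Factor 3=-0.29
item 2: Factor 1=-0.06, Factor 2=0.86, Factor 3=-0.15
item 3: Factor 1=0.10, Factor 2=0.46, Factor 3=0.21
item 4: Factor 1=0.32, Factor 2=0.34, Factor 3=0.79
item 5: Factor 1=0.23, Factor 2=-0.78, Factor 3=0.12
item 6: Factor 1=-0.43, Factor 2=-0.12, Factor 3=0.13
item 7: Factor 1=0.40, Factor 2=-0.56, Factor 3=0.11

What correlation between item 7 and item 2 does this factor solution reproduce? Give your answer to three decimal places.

-0.522

r̂ = Σ λ_i·λ_j across factors = (0.40)(-0.06) + (-0.56)(0.86) + (0.11)(-0.15)
  = -0.0240 -0.4816 -0.0165 = -0.5221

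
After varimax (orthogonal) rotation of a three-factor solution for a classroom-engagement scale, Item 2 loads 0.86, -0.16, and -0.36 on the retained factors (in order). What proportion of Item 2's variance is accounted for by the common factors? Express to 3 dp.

h² = 0.86² + (-0.16)² + (-0.36)² = 0.7396 + 0.0256 + 0.1296 = 0.8948

0.895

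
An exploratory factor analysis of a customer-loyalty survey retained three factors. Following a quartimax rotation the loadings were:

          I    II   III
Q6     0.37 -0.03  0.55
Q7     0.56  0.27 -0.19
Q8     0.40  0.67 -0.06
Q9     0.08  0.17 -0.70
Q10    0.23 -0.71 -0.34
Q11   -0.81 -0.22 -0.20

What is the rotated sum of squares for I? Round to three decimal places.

SS loadings for I = 0.37² + 0.56² + 0.40² + 0.08² + 0.23² + (-0.81)² = 0.1369 + 0.3136 + 0.1600 + 0.0064 + 0.0529 + 0.6561 = 1.3259

1.326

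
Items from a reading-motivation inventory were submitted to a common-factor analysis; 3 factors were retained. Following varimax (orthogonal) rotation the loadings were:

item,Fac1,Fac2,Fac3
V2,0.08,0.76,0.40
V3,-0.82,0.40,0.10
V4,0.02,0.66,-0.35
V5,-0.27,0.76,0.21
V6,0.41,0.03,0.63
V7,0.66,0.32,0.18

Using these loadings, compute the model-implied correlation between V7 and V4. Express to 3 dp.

0.161

r̂ = Σ λ_i·λ_j across factors = (0.66)(0.02) + (0.32)(0.66) + (0.18)(-0.35)
  = +0.0132 +0.2112 -0.0630 = 0.1614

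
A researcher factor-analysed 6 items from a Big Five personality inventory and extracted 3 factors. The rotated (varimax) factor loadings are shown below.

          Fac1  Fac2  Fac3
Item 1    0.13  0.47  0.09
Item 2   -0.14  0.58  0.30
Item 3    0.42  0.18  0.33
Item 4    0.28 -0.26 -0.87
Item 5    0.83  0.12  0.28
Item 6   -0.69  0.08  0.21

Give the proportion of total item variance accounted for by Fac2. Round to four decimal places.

0.1130

SS loadings for Fac2 = 0.47² + 0.58² + 0.18² + (-0.26)² + 0.12² + 0.08² = 0.6781
Proportion of variance = 0.6781 / 6 = 0.1130.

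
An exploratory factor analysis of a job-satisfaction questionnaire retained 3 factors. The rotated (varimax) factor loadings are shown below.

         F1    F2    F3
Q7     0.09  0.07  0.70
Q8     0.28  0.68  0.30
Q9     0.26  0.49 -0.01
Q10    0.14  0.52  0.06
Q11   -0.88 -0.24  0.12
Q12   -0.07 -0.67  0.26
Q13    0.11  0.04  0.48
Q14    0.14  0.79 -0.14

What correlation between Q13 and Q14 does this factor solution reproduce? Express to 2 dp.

-0.02

r̂ = Σ λ_i·λ_j across factors = (0.11)(0.14) + (0.04)(0.79) + (0.48)(-0.14)
  = +0.0154 +0.0316 -0.0672 = -0.0202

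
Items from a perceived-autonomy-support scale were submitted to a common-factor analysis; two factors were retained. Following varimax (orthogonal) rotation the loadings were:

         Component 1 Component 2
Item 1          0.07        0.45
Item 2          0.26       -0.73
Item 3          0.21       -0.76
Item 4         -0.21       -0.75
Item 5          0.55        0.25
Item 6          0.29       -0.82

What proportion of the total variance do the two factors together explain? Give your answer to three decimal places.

SS loadings by factor: 0.5473, 2.6104; total = 3.1577.
Total variance with 6 standardized items is 6, so the solution explains 3.1577/6 = 0.5263.

0.526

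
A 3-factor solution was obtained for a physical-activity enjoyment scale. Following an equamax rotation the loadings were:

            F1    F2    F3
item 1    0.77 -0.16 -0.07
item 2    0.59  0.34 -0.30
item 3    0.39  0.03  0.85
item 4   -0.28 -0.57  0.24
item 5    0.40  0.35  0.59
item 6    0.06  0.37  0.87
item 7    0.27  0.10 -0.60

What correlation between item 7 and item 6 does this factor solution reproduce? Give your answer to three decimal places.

-0.469

r̂ = Σ λ_i·λ_j across factors = (0.27)(0.06) + (0.10)(0.37) + (-0.60)(0.87)
  = +0.0162 +0.0370 -0.5220 = -0.4688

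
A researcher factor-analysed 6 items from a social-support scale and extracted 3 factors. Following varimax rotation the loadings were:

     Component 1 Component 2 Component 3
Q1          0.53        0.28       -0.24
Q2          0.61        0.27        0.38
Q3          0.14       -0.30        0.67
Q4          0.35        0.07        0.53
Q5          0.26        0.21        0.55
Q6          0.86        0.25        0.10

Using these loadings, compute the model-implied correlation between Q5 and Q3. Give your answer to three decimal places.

0.342

r̂ = Σ λ_i·λ_j across factors = (0.26)(0.14) + (0.21)(-0.30) + (0.55)(0.67)
  = +0.0364 -0.0630 +0.3685 = 0.3419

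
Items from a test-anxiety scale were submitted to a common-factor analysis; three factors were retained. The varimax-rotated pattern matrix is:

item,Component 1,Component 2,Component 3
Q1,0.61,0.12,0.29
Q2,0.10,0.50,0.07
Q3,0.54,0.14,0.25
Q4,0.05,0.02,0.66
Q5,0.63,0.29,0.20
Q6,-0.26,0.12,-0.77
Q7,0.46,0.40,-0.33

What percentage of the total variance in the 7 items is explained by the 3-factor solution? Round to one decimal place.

46.1%

SS loadings by factor: 1.3523, 0.5429, 1.3289; total = 3.2241.
Total variance with 7 standardized items is 7, so the solution explains 3.2241/7 = 0.4606 = 46.06%.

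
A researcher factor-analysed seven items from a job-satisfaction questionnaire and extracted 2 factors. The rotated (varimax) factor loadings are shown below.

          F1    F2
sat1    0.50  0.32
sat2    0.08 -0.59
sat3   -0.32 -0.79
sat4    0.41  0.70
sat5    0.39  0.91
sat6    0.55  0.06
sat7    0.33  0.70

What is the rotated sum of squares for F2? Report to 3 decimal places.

2.886

SS loadings for F2 = 0.32² + (-0.59)² + (-0.79)² + 0.70² + 0.91² + 0.06² + 0.70² = 0.1024 + 0.3481 + 0.6241 + 0.4900 + 0.8281 + 0.0036 + 0.4900 = 2.8863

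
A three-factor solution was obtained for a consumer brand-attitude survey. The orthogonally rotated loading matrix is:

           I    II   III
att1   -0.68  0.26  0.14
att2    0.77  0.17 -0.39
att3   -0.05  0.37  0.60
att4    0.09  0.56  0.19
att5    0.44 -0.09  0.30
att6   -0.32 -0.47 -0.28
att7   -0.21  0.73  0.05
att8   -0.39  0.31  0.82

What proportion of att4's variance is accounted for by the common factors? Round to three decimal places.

h² = 0.09² + 0.56² + 0.19² = 0.0081 + 0.3136 + 0.0361 = 0.3578

0.358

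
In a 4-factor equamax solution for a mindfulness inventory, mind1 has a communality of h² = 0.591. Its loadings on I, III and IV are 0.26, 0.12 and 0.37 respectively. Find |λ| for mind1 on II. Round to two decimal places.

0.61

Under orthogonal rotation h² = Σλ², so λ_II² = h² − (0.2189) = 0.591 − 0.2189 = 0.3721.
|λ| = √0.3721 = 0.6100.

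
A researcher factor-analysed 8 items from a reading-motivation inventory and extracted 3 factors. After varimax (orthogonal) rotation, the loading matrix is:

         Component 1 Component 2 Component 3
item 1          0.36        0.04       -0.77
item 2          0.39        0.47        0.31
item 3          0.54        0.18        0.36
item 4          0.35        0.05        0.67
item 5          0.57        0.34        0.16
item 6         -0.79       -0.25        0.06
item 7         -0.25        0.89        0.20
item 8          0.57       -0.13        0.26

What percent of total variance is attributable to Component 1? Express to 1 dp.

25.4%

SS loadings for Component 1 = 0.36² + 0.39² + 0.54² + 0.35² + 0.57² + (-0.79)² + (-0.25)² + 0.57² = 2.0322
With 8 standardized items, total variance = 8. Proportion = 2.0322/8 = 0.2540 → 25.40%.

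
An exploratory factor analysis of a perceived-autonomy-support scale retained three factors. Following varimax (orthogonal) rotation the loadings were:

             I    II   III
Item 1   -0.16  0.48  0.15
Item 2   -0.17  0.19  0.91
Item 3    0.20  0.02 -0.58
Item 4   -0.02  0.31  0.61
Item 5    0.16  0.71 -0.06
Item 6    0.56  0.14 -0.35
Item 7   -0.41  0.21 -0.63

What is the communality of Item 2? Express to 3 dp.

h² = (-0.17)² + 0.19² + 0.91² = 0.0289 + 0.0361 + 0.8281 = 0.8931

0.893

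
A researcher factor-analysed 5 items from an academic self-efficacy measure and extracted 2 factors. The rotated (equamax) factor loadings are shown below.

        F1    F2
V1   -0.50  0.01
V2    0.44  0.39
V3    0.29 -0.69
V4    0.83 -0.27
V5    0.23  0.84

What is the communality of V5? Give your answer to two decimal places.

h² = 0.23² + 0.84² = 0.0529 + 0.7056 = 0.7585

0.76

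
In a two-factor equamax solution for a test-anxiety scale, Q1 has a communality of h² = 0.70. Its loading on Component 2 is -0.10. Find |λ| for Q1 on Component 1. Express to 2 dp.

Under orthogonal rotation h² = Σλ², so λ_Component 1² = h² − (0.0100) = 0.70 − 0.0100 = 0.6900.
|λ| = √0.6900 = 0.8307.

0.83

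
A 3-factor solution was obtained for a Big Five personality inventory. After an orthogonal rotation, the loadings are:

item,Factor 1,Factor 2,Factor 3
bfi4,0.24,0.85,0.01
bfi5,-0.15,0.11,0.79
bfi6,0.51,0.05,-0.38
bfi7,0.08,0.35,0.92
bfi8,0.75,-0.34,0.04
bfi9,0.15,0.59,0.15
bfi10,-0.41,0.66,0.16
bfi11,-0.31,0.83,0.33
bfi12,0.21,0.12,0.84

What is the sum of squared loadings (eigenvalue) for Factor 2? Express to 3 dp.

2.462

SS loadings for Factor 2 = 0.85² + 0.11² + 0.05² + 0.35² + (-0.34)² + 0.59² + 0.66² + 0.83² + 0.12² = 0.7225 + 0.0121 + 0.0025 + 0.1225 + 0.1156 + 0.3481 + 0.4356 + 0.6889 + 0.0144 = 2.4622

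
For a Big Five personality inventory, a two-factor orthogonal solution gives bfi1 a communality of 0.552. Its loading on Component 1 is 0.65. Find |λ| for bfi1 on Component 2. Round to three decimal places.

0.360

Under orthogonal rotation h² = Σλ², so λ_Component 2² = h² − (0.4225) = 0.552 − 0.4225 = 0.1295.
|λ| = √0.1295 = 0.3599.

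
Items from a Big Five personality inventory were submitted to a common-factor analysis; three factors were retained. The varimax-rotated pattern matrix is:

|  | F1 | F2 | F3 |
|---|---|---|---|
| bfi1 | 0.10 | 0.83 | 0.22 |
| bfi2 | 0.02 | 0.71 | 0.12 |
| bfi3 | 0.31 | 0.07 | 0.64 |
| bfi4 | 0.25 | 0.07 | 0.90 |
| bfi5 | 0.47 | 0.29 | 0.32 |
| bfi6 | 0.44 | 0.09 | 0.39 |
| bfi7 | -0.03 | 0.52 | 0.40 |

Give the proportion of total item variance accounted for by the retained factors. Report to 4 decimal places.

SS loadings by factor: 0.5844, 1.5654, 1.6969; total = 3.8467.
Total variance with 7 standardized items is 7, so the solution explains 3.8467/7 = 0.5495.

0.5495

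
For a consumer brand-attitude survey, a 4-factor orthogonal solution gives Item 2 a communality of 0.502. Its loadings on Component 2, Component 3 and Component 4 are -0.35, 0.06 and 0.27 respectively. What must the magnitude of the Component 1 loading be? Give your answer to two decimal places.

Under orthogonal rotation h² = Σλ², so λ_Component 1² = h² − (0.1990) = 0.502 − 0.1990 = 0.3030.
|λ| = √0.3030 = 0.5505.

0.55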